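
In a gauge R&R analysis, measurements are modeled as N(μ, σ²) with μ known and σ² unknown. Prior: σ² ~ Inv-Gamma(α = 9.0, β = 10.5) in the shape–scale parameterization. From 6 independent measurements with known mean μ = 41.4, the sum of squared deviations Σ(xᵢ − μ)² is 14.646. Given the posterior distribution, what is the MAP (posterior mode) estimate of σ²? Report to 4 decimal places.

With known mean μ and an Inverse-Gamma(α, β) prior on σ², the Normal likelihood is conjugate: posterior is Inv-Gamma(α + n/2, β + Σ(xᵢ−μ)²/2).
Posterior: Inv-Gamma(9.0 + 6/2, 10.5 + 14.646/2) = Inv-Gamma(12.00, 17.8230).
Mode = β/(α+1) = 17.8230/13.00 = 1.3710.

1.3710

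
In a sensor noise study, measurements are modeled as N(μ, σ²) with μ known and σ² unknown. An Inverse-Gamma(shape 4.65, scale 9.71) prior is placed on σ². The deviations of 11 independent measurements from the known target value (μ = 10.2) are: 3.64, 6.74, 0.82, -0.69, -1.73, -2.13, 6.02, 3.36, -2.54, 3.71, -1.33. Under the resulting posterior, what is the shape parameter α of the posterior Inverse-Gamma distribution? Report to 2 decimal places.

With known mean μ and an Inverse-Gamma(α, β) prior on σ², the Normal likelihood is conjugate: posterior is Inv-Gamma(α + n/2, β + Σ(xᵢ−μ)²/2).
Σ(xᵢ−μ)² = (3.64)² + (6.74)² + (0.82)² + (-0.69)² + (-1.73)² + (-2.13)² + (6.02)² + (3.36)² + (-2.54)² + (3.71)² + (-1.33)² = 136.8701.
Posterior: Inv-Gamma(4.65 + 11/2, 9.71 + 136.8701/2) = Inv-Gamma(10.15, 78.14505).
Posterior α = 10.15.

10.15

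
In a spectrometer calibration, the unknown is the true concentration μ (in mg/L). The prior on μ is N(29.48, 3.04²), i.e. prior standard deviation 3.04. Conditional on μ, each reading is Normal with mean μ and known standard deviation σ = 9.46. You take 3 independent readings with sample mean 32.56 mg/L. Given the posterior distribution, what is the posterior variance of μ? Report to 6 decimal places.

For Normal data with known variance σ², a Normal(μ₀, σ₀²) prior on μ is conjugate. Posterior precision = 1/σ₀² + n/σ²; posterior mean is the precision-weighted average of μ₀ and x̄.
σ₀² = 3.04² = 9.2416, σ² = 9.46² = 89.4916; σ² + n·σ₀² = 89.4916 + 3·9.2416 = 117.2164.
Posterior precision = 1/σ₀² + n/σ² = 1/9.2416 + 3/89.4916 = (σ² + n·σ₀²)/(σ₀²σ²) = 117.2164/(9.2416·89.4916); posterior variance σₙ² = σ₀²σ²/(σ² + n·σ₀²) = 9.2416·89.4916/117.2164 = 7.055716.

7.055716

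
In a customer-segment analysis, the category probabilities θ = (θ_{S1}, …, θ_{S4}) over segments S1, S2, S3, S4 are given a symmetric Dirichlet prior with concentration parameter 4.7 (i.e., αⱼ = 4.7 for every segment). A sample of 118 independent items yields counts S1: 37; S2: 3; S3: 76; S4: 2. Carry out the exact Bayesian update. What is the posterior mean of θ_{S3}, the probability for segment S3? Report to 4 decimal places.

0.5899

The Dirichlet prior is conjugate to the Multinomial likelihood: each posterior αⱼ = prior αⱼ + observed count nⱼ.
Posterior concentration: (41.7, 7.7, 80.7, 6.7), total = 136.8.
E[θ_{S3}|data] = α_{S3}/Σα = 80.7/136.8 = 0.5899.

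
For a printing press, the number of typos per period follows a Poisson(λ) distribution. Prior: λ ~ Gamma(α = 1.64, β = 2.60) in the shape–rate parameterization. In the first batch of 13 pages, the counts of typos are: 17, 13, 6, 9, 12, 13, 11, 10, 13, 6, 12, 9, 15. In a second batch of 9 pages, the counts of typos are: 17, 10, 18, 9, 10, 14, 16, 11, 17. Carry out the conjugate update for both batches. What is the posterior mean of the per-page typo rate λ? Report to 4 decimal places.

With a Gamma(shape α, rate β) prior, the Poisson likelihood is conjugate: the posterior is Gamma(α + ΣXᵢ, β + n).
Batch 1: sum of counts S = 146 over n = 13 pages.
After batch 1: Gamma(α+S, β+n) = Gamma(1.64+146, 2.60+13) = Gamma(147.64, 15.60).
Batch 2: sum of counts S = 122 over n = 9 pages.
After batch 2: Gamma(α+S, β+n) = Gamma(147.64+122, 15.60+9) = Gamma(269.64, 24.60).
Posterior mean = α/β = 269.64/24.60 = 10.9610.

10.9610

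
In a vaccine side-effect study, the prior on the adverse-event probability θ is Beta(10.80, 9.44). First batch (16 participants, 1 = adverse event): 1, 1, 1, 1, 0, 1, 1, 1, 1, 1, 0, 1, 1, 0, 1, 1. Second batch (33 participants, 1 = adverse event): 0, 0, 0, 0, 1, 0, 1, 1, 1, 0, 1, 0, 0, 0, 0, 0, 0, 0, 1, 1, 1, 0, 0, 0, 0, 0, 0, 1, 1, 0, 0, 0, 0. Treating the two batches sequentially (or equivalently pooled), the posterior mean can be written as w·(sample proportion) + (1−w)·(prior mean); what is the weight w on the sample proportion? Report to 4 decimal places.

The Beta prior is conjugate to a Binomial/Bernoulli likelihood; the update adds successes to α and failures to β.
Total number of participants: n = 16 + 33 = 49.
Posterior mean = (α₀+k)/(α₀+β₀+n) = [n/(α₀+β₀+n)]·(k/n) + [(α₀+β₀)/(α₀+β₀+n)]·α₀/(α₀+β₀), so only n and the prior enter the weight.
The weight on the data is w = n/(α₀+β₀+n) = 49/(10.80+9.44+49) = 49/69.24 = 0.7077.

0.7077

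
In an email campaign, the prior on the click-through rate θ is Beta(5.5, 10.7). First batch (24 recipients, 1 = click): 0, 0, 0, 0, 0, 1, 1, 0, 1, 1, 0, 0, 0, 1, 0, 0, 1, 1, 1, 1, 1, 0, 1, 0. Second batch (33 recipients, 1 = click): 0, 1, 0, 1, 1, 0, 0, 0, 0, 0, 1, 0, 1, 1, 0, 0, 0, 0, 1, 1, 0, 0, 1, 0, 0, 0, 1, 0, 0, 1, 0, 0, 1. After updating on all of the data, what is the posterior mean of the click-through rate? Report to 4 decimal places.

0.3893

The Beta prior is conjugate to a Binomial/Bernoulli likelihood; the update adds successes to α and failures to β.
After batch 1: Beta(5.5+11, 10.7+13) = Beta(16.5, 23.7).
After batch 2: Beta(16.5+12, 23.7+21) = Beta(28.5, 44.7).
Posterior mean = α/(α+β) = 28.5/73.2 = 0.3893.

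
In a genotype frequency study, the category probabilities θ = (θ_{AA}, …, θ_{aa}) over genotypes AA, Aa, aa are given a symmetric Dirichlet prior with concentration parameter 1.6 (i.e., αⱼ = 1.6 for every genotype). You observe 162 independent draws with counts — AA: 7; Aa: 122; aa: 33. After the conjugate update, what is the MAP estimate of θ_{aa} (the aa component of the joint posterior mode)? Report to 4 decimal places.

The Dirichlet prior is conjugate to the Multinomial likelihood: each posterior αⱼ = prior αⱼ + observed count nⱼ.
Posterior concentration: (8.6, 123.6, 34.6), total = 166.8.
Joint mode component: (α_{aa}−1)/(Σα−K) = 33.6/163.8 = 0.2051.

0.2051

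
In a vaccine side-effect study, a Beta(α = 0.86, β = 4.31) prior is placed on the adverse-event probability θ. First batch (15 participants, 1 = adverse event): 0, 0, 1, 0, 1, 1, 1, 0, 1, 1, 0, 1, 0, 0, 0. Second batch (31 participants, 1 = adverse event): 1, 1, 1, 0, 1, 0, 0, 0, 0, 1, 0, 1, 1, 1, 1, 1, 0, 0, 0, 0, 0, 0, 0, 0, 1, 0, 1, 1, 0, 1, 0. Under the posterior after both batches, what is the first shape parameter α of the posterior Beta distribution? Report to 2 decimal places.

The Beta prior is conjugate to a Binomial/Bernoulli likelihood; the update adds successes to α and failures to β.
After batch 1: Beta(0.86+7, 4.31+8) = Beta(7.86, 12.31).
After batch 2: Beta(7.86+14, 12.31+17) = Beta(21.86, 29.31).
Posterior α = 21.86.

21.86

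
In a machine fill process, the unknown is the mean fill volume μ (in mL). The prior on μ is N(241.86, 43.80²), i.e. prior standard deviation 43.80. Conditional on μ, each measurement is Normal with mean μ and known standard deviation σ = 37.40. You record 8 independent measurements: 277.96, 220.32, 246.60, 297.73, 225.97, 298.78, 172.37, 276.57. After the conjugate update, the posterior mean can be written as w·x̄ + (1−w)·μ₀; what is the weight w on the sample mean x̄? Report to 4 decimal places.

0.9165

For Normal data with known variance σ², a Normal(μ₀, σ₀²) prior on μ is conjugate. Posterior precision = 1/σ₀² + n/σ²; posterior mean is the precision-weighted average of μ₀ and x̄.
σ₀² = 43.80² = 1918.44, σ² = 37.40² = 1398.76. Prior precision 1/σ₀² = 1/1918.44; data precision n/σ² = 8/1398.76.
w = (n/σ²)/(1/σ₀² + n/σ²) = n·σ₀²/(σ² + n·σ₀²) = 8·1918.44/(1398.76 + 8·1918.44) = 15347.52/16746.28 = 0.9165.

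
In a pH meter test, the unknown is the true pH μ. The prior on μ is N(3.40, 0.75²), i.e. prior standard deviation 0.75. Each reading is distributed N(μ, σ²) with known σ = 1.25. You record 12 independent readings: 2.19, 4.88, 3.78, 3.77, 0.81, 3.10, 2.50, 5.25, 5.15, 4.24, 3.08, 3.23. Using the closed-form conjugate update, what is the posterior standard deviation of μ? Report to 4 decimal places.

For Normal data with known variance σ², a Normal(μ₀, σ₀²) prior on μ is conjugate. Posterior precision = 1/σ₀² + n/σ²; posterior mean is the precision-weighted average of μ₀ and x̄.
σ₀² = 0.75² = 0.5625, σ² = 1.25² = 1.5625; σ² + n·σ₀² = 1.5625 + 12·0.5625 = 8.3125.
Posterior precision = 1/σ₀² + n/σ² = 1/0.5625 + 12/1.5625 = (σ² + n·σ₀²)/(σ₀²σ²) = 8.3125/(0.5625·1.5625); posterior variance σₙ² = σ₀²σ²/(σ² + n·σ₀²) = 0.5625·1.5625/8.3125 = 0.105733.
Posterior SD = √σₙ² = √(0.5625·1.5625/8.3125) = 0.3252.

0.3252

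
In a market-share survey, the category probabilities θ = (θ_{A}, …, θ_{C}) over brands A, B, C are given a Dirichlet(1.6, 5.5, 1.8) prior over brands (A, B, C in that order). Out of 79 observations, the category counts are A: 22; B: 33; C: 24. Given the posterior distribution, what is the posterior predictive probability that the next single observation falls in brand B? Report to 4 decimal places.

The Dirichlet prior is conjugate to the Multinomial likelihood: each posterior αⱼ = prior αⱼ + observed count nⱼ.
Posterior concentration: (23.6, 38.5, 25.8), total = 87.9.
P(next = B | data) = α_{B}/Σα = 0.4380.

0.4380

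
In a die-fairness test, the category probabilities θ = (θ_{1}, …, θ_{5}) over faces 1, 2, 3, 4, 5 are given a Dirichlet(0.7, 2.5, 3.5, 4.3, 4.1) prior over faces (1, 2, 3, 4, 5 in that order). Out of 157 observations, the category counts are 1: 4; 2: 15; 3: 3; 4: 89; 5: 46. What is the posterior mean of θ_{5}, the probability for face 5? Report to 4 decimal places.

0.2911

The Dirichlet prior is conjugate to the Multinomial likelihood: each posterior αⱼ = prior αⱼ + observed count nⱼ.
Posterior concentration: (4.7, 17.5, 6.5, 93.3, 50.1), total = 172.1.
E[θ_{5}|data] = α_{5}/Σα = 50.1/172.1 = 0.2911.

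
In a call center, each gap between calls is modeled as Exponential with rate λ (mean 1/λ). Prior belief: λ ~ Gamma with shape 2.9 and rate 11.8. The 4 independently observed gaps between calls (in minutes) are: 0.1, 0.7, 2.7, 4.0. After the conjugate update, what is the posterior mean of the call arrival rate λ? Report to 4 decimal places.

0.3575

With a Gamma(shape α, rate β) prior on the exponential rate λ, the posterior after n observations with total T = Σxᵢ is Gamma(α+n, β+T).
Sum of observations T = 7.5 minutes; n = 4.
Posterior: Gamma(2.9+4, 11.8+7.5) = Gamma(6.9, 19.3).
Posterior mean of λ = α/β = 6.9/19.3 = 0.3575.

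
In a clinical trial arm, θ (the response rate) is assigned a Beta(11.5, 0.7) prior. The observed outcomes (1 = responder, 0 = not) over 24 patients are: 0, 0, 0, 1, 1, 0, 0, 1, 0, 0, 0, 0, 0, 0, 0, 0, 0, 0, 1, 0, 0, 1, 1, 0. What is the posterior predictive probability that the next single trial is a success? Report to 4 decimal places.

0.4834

The Beta prior is conjugate to a Binomial/Bernoulli likelihood; the update adds successes to α and failures to β.
Posterior: Beta(α+k, β+n−k) = Beta(11.5+6, 0.7+18) = Beta(17.5, 18.7).
For a single future Bernoulli trial, P(success | data) = α/(α+β) = 0.4834.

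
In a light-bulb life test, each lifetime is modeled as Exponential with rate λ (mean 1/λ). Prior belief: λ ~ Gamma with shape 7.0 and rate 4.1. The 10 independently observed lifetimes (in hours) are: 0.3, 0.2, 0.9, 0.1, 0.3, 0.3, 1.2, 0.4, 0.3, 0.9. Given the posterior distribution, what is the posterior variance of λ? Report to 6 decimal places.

With a Gamma(shape α, rate β) prior on the exponential rate λ, the posterior after n observations with total T = Σxᵢ is Gamma(α+n, β+T).
Sum of observations T = 4.9 hours; n = 10.
Posterior: Gamma(7.0+10, 4.1+4.9) = Gamma(17.0, 9.0).
Var = α/β² = 0.209877.

0.209877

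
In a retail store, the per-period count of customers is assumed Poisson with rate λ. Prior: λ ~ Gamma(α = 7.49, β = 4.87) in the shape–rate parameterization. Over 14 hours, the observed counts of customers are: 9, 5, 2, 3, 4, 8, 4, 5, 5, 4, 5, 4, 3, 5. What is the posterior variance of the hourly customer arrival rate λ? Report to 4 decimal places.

With a Gamma(shape α, rate β) prior, the Poisson likelihood is conjugate: the posterior is Gamma(α + ΣXᵢ, β + n).
Sum of counts S = 66 over n = 14 hours.
Posterior: Gamma(α+S, β+n) = Gamma(7.49+66, 4.87+14) = Gamma(73.49, 18.87).
Var = α/β² = 73.49/18.87² = 0.2064.

0.2064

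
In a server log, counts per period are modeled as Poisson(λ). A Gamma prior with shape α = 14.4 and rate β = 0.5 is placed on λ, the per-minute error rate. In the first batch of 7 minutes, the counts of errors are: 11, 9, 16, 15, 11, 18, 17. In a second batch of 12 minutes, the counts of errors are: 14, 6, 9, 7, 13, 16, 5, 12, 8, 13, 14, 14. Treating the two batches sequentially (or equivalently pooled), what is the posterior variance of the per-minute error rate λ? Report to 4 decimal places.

0.6375

With a Gamma(shape α, rate β) prior, the Poisson likelihood is conjugate: the posterior is Gamma(α + ΣXᵢ, β + n).
Batch 1: sum of counts S = 97 over n = 7 minutes.
After batch 1: Gamma(α+S, β+n) = Gamma(14.4+97, 0.5+7) = Gamma(111.4, 7.5).
Batch 2: sum of counts S = 131 over n = 12 minutes.
After batch 2: Gamma(α+S, β+n) = Gamma(111.4+131, 7.5+12) = Gamma(242.4, 19.5).
Var = α/β² = 242.4/19.5² = 0.6375.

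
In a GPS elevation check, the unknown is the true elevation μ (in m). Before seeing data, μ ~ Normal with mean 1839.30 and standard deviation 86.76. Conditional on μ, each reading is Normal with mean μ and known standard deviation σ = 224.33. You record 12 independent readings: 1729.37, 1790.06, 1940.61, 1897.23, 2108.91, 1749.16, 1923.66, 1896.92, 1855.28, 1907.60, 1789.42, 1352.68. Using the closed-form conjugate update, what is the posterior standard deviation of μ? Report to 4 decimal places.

51.8961

For Normal data with known variance σ², a Normal(μ₀, σ₀²) prior on μ is conjugate. Posterior precision = 1/σ₀² + n/σ²; posterior mean is the precision-weighted average of μ₀ and x̄.
σ₀² = 86.76² = 7527.2976, σ² = 224.33² = 50323.9489; σ² + n·σ₀² = 50323.9489 + 12·7527.2976 = 140651.5201.
Posterior precision = 1/σ₀² + n/σ² = 1/7527.2976 + 12/50323.9489 = (σ² + n·σ₀²)/(σ₀²σ²) = 140651.5201/(7527.2976·50323.9489); posterior variance σₙ² = σ₀²σ²/(σ² + n·σ₀²) = 7527.2976·50323.9489/140651.5201 = 2693.204734.
Posterior SD = √σₙ² = √(7527.2976·50323.9489/140651.5201) = 51.8961.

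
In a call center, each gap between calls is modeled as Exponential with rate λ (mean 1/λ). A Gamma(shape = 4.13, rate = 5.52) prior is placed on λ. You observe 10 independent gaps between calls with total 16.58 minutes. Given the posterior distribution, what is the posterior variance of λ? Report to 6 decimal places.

With a Gamma(shape α, rate β) prior on the exponential rate λ, the posterior after n observations with total T = Σxᵢ is Gamma(α+n, β+T).
Posterior: Gamma(4.13+10, 5.52+16.58) = Gamma(14.13, 22.10).
Var = α/β² = 0.028931.

0.028931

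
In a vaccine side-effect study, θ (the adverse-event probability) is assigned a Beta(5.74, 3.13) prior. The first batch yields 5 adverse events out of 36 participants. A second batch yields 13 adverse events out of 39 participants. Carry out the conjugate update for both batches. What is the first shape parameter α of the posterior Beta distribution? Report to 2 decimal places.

The Beta prior is conjugate to a Binomial/Bernoulli likelihood; the update adds successes to α and failures to β.
After batch 1: Beta(5.74+5, 3.13+31) = Beta(10.74, 34.13).
After batch 2: Beta(10.74+13, 34.13+26) = Beta(23.74, 60.13).
Posterior α = 23.74.

23.74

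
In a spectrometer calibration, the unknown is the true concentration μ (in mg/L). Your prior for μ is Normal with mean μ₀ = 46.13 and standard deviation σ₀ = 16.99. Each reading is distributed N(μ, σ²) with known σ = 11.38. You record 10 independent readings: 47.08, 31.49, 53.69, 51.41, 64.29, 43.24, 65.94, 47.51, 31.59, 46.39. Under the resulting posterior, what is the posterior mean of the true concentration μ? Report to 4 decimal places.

For Normal data with known variance σ², a Normal(μ₀, σ₀²) prior on μ is conjugate. Posterior precision = 1/σ₀² + n/σ²; posterior mean is the precision-weighted average of μ₀ and x̄.
Σxᵢ = 47.08 + 31.49 + 53.69 + 51.41 + 64.29 + 43.24 + 65.94 + 47.51 + 31.59 + 46.39 = 482.63, so n·x̄ = 482.63.
σ₀² = 16.99² = 288.6601, σ² = 11.38² = 129.5044; σ² + n·σ₀² = 129.5044 + 10·288.6601 = 3016.1054.
Posterior mean = (μ₀/σ₀² + n·x̄/σ²)/(1/σ₀² + n/σ²) = (σ²·μ₀ + σ₀²·n·x̄)/(σ² + n·σ₀²) = (129.5044·46.13 + 288.6601·482.63)/3016.1054 = 145290.062035/3016.1054 = 48.1714.

48.1714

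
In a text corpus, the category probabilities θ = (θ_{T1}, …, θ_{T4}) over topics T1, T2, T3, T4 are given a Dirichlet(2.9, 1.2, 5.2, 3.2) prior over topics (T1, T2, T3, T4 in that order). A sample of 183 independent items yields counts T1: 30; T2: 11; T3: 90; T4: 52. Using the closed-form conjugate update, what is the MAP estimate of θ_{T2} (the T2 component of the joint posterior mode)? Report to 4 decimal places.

0.0585

The Dirichlet prior is conjugate to the Multinomial likelihood: each posterior αⱼ = prior αⱼ + observed count nⱼ.
Posterior concentration: (32.9, 12.2, 95.2, 55.2), total = 195.5.
Joint mode component: (α_{T2}−1)/(Σα−K) = 11.2/191.5 = 0.0585.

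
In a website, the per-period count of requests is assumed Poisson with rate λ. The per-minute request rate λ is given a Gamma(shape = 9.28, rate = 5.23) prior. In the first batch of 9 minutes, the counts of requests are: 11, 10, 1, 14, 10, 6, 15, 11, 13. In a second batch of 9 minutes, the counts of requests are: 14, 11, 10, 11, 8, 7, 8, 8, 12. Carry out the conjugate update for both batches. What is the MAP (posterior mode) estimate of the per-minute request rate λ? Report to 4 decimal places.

8.1050

With a Gamma(shape α, rate β) prior, the Poisson likelihood is conjugate: the posterior is Gamma(α + ΣXᵢ, β + n).
Batch 1: sum of counts S = 91 over n = 9 minutes.
After batch 1: Gamma(α+S, β+n) = Gamma(9.28+91, 5.23+9) = Gamma(100.28, 14.23).
Batch 2: sum of counts S = 89 over n = 9 minutes.
After batch 2: Gamma(α+S, β+n) = Gamma(100.28+89, 14.23+9) = Gamma(189.28, 23.23).
Mode of Gamma(α,β) for α≥1 is (α−1)/β = 188.28/23.23 = 8.1050.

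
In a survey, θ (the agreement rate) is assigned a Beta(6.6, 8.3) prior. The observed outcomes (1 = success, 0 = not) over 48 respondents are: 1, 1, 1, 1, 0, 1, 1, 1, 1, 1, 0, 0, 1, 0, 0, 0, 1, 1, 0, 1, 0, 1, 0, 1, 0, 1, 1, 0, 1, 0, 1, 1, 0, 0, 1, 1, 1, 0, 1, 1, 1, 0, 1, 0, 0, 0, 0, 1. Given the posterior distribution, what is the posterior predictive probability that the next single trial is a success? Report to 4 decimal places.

0.5501

The Beta prior is conjugate to a Binomial/Bernoulli likelihood; the update adds successes to α and failures to β.
Posterior: Beta(α+k, β+n−k) = Beta(6.6+28, 8.3+20) = Beta(34.6, 28.3).
For a single future Bernoulli trial, P(success | data) = α/(α+β) = 0.5501.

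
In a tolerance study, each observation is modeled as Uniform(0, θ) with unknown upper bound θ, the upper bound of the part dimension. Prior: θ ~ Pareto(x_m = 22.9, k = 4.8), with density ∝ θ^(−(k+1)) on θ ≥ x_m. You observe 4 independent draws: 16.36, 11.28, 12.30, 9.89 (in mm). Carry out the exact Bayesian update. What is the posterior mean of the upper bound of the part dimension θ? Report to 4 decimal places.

A Pareto(scale x_m, shape k) prior on the upper bound θ of Uniform(0, θ) is conjugate: posterior is Pareto(max(x_m, max xᵢ), k + n).
Sample maximum = 16.36; prior scale x_m = 22.9 → posterior scale = max = 22.90.
Posterior shape = 4.8 + 4 = 8.8.
E[θ|data] = k·x_m/(k−1) = 8.8·22.90/7.8 = 25.8359.

25.8359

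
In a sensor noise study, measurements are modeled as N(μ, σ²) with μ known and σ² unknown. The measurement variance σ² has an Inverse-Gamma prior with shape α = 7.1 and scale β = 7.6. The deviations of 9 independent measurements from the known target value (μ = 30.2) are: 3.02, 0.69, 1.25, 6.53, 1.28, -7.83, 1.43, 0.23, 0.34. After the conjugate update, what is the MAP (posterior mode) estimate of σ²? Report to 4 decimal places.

With known mean μ and an Inverse-Gamma(α, β) prior on σ², the Normal likelihood is conjugate: posterior is Inv-Gamma(α + n/2, β + Σ(xᵢ−μ)²/2).
Σ(xᵢ−μ)² = (3.02)² + (0.69)² + (1.25)² + (6.53)² + (1.28)² + (-7.83)² + (1.43)² + (0.23)² + (0.34)² = 118.9606.
Posterior: Inv-Gamma(7.1 + 9/2, 7.6 + 118.9606/2) = Inv-Gamma(11.60, 67.08030).
Mode = β/(α+1) = 67.08030/12.60 = 5.3238.

5.3238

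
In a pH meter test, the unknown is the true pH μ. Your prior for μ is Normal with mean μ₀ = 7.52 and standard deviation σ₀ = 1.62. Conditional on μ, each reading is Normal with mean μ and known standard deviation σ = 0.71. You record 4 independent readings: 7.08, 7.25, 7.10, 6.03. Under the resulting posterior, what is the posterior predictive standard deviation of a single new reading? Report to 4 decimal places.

For Normal data with known variance σ², a Normal(μ₀, σ₀²) prior on μ is conjugate. Posterior precision = 1/σ₀² + n/σ²; posterior mean is the precision-weighted average of μ₀ and x̄.
σ₀² = 1.62² = 2.6244, σ² = 0.71² = 0.5041; σ² + n·σ₀² = 0.5041 + 4·2.6244 = 11.0017.
Posterior precision = 1/σ₀² + n/σ² = 1/2.6244 + 4/0.5041 = (σ² + n·σ₀²)/(σ₀²σ²) = 11.0017/(2.6244·0.5041); posterior variance σₙ² = σ₀²σ²/(σ² + n·σ₀²) = 2.6244·0.5041/11.0017 = 0.120251.
Predictive variance for one new observation = σₙ² + σ² = 2.6244·0.5041/11.0017 + 0.5041 = σ²·(σ₀² + 11.0017)/11.0017 = 0.5041·13.6261/11.0017 = 0.624351; SD = √(0.5041·13.6261/11.0017) = 0.7902.

0.7902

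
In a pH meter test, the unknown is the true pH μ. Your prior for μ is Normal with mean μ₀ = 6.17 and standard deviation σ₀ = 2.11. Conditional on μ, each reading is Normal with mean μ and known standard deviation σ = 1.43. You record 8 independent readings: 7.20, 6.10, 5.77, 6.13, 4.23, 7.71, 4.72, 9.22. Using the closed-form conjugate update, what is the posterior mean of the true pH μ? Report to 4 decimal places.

For Normal data with known variance σ², a Normal(μ₀, σ₀²) prior on μ is conjugate. Posterior precision = 1/σ₀² + n/σ²; posterior mean is the precision-weighted average of μ₀ and x̄.
Σxᵢ = 7.20 + 6.10 + 5.77 + 6.13 + 4.23 + 7.71 + 4.72 + 9.22 = 51.08, so n·x̄ = 51.08.
σ₀² = 2.11² = 4.4521, σ² = 1.43² = 2.0449; σ² + n·σ₀² = 2.0449 + 8·4.4521 = 37.6617.
Posterior mean = (μ₀/σ₀² + n·x̄/σ²)/(1/σ₀² + n/σ²) = (σ²·μ₀ + σ₀²·n·x̄)/(σ² + n·σ₀²) = (2.0449·6.17 + 4.4521·51.08)/37.6617 = 240.030301/37.6617 = 6.3733.

6.3733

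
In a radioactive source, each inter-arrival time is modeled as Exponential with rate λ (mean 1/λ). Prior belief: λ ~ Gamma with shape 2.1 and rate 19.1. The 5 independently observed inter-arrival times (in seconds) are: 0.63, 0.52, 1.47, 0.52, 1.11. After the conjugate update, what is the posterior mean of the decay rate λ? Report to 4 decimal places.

With a Gamma(shape α, rate β) prior on the exponential rate λ, the posterior after n observations with total T = Σxᵢ is Gamma(α+n, β+T).
Sum of observations T = 4.25 seconds; n = 5.
Posterior: Gamma(2.1+5, 19.1+4.25) = Gamma(7.1, 23.35).
Posterior mean of λ = α/β = 7.1/23.35 = 0.3041.

0.3041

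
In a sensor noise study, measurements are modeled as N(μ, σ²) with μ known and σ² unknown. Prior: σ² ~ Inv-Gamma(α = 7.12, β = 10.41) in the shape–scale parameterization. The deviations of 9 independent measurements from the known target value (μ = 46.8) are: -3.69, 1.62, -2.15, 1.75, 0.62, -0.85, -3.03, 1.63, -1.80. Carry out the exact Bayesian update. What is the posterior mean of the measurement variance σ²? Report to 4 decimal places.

With known mean μ and an Inverse-Gamma(α, β) prior on σ², the Normal likelihood is conjugate: posterior is Inv-Gamma(α + n/2, β + Σ(xᵢ−μ)²/2).
Σ(xᵢ−μ)² = (-3.69)² + (1.62)² + (-2.15)² + (1.75)² + (0.62)² + (-0.85)² + (-3.03)² + (1.63)² + (-1.80)² = 40.1102.
Posterior: Inv-Gamma(7.12 + 9/2, 10.41 + 40.1102/2) = Inv-Gamma(11.62, 30.46510).
E[σ²|data] = β/(α−1) = 30.46510/10.62 = 2.8687.

2.8687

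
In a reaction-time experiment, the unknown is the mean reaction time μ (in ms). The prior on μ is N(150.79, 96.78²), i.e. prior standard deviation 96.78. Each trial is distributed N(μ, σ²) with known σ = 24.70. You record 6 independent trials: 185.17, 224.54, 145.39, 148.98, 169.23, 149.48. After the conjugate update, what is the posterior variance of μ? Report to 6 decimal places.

For Normal data with known variance σ², a Normal(μ₀, σ₀²) prior on μ is conjugate. Posterior precision = 1/σ₀² + n/σ²; posterior mean is the precision-weighted average of μ₀ and x̄.
σ₀² = 96.78² = 9366.3684, σ² = 24.70² = 610.09; σ² + n·σ₀² = 610.09 + 6·9366.3684 = 56808.3004.
Posterior precision = 1/σ₀² + n/σ² = 1/9366.3684 + 6/610.09 = (σ² + n·σ₀²)/(σ₀²σ²) = 56808.3004/(9366.3684·610.09); posterior variance σₙ² = σ₀²σ²/(σ² + n·σ₀²) = 9366.3684·610.09/56808.3004 = 100.589661.

100.589661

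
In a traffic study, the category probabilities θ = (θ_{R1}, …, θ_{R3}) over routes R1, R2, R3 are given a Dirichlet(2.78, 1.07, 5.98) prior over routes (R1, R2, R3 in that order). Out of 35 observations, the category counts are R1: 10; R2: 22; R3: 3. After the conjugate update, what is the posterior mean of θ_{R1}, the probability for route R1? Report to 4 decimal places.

The Dirichlet prior is conjugate to the Multinomial likelihood: each posterior αⱼ = prior αⱼ + observed count nⱼ.
Posterior concentration: (12.78, 23.07, 8.98), total = 44.83.
E[θ_{R1}|data] = α_{R1}/Σα = 12.78/44.83 = 0.2851.

0.2851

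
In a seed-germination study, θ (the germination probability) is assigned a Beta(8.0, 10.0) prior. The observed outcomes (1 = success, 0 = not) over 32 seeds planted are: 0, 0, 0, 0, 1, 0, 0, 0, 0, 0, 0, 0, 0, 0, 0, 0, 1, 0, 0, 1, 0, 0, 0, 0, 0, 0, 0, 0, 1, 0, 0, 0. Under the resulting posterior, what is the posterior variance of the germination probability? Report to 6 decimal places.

The Beta prior is conjugate to a Binomial/Bernoulli likelihood; the update adds successes to α and failures to β.
Posterior: Beta(α+k, β+n−k) = Beta(8.0+4, 10.0+28) = Beta(12.0, 38.0).
Var = αβ/((α+β)²(α+β+1)) = 12.0·38.0/(50.0²·51.0) = 0.003576.

0.003576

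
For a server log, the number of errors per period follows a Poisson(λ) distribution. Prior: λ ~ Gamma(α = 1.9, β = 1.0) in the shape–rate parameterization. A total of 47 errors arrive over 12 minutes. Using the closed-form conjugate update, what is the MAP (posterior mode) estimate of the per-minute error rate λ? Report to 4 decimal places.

3.6846

With a Gamma(shape α, rate β) prior, the Poisson likelihood is conjugate: the posterior is Gamma(α + ΣXᵢ, β + n).
Posterior: Gamma(α+S, β+n) = Gamma(1.9+47, 1.0+12) = Gamma(48.9, 13.0).
Mode of Gamma(α,β) for α≥1 is (α−1)/β = 47.9/13.0 = 3.6846.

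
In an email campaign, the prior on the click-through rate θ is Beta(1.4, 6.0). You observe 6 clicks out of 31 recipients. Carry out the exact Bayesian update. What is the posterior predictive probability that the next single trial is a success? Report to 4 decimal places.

0.1927

The Beta prior is conjugate to a Binomial/Bernoulli likelihood; the update adds successes to α and failures to β.
Posterior: Beta(α+k, β+n−k) = Beta(1.4+6, 6.0+25) = Beta(7.4, 31.0).
For a single future Bernoulli trial, P(success | data) = α/(α+β) = 0.1927.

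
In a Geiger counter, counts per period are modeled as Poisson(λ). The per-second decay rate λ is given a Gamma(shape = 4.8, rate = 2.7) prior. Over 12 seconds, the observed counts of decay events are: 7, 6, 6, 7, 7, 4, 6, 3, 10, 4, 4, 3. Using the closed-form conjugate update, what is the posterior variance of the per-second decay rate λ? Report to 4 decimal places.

With a Gamma(shape α, rate β) prior, the Poisson likelihood is conjugate: the posterior is Gamma(α + ΣXᵢ, β + n).
Sum of counts S = 67 over n = 12 seconds.
Posterior: Gamma(α+S, β+n) = Gamma(4.8+67, 2.7+12) = Gamma(71.8, 14.7).
Var = α/β² = 71.8/14.7² = 0.3323.

0.3323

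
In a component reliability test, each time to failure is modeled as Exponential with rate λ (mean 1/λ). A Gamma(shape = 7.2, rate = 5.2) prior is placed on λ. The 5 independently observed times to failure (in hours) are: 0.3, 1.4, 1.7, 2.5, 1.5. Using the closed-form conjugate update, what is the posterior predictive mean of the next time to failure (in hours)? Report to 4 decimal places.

1.1250

With a Gamma(shape α, rate β) prior on the exponential rate λ, the posterior after n observations with total T = Σxᵢ is Gamma(α+n, β+T).
Sum of observations T = 7.4 hours; n = 5.
Posterior: Gamma(7.2+5, 5.2+7.4) = Gamma(12.2, 12.6).
The predictive distribution for the next observation is Lomax; its mean is β/(α−1) = 12.6/11.2 = 1.1250.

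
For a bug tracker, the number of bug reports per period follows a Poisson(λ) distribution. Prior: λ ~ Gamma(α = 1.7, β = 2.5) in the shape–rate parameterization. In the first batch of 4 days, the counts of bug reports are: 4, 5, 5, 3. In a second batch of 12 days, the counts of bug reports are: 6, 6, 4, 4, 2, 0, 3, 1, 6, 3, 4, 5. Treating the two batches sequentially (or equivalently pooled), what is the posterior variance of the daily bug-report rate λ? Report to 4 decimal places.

With a Gamma(shape α, rate β) prior, the Poisson likelihood is conjugate: the posterior is Gamma(α + ΣXᵢ, β + n).
Batch 1: sum of counts S = 17 over n = 4 days.
After batch 1: Gamma(α+S, β+n) = Gamma(1.7+17, 2.5+4) = Gamma(18.7, 6.5).
Batch 2: sum of counts S = 44 over n = 12 days.
After batch 2: Gamma(α+S, β+n) = Gamma(18.7+44, 6.5+12) = Gamma(62.7, 18.5).
Var = α/β² = 62.7/18.5² = 0.1832.

0.1832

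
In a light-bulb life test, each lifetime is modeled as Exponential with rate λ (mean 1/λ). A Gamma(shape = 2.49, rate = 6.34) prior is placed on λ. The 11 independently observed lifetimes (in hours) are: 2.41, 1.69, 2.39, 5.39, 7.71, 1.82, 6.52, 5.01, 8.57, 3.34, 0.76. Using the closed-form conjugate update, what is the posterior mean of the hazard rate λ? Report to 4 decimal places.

0.2597

With a Gamma(shape α, rate β) prior on the exponential rate λ, the posterior after n observations with total T = Σxᵢ is Gamma(α+n, β+T).
Sum of observations T = 45.61 hours; n = 11.
Posterior: Gamma(2.49+11, 6.34+45.61) = Gamma(13.49, 51.95).
Posterior mean of λ = α/β = 13.49/51.95 = 0.2597.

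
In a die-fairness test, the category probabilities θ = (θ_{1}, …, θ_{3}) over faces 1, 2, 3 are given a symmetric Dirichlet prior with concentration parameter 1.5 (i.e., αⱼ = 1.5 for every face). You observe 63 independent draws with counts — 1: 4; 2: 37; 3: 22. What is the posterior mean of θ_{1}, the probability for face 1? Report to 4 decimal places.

The Dirichlet prior is conjugate to the Multinomial likelihood: each posterior αⱼ = prior αⱼ + observed count nⱼ.
Posterior concentration: (5.5, 38.5, 23.5), total = 67.5.
E[θ_{1}|data] = α_{1}/Σα = 5.5/67.5 = 0.0815.

0.0815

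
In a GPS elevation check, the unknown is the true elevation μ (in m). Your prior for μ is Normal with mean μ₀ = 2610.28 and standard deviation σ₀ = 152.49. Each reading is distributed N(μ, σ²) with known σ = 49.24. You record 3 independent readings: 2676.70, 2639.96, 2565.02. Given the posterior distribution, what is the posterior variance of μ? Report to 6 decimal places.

781.046342

For Normal data with known variance σ², a Normal(μ₀, σ₀²) prior on μ is conjugate. Posterior precision = 1/σ₀² + n/σ²; posterior mean is the precision-weighted average of μ₀ and x̄.
σ₀² = 152.49² = 23253.2001, σ² = 49.24² = 2424.5776; σ² + n·σ₀² = 2424.5776 + 3·23253.2001 = 72184.1779.
Posterior precision = 1/σ₀² + n/σ² = 1/23253.2001 + 3/2424.5776 = (σ² + n·σ₀²)/(σ₀²σ²) = 72184.1779/(23253.2001·2424.5776); posterior variance σₙ² = σ₀²σ²/(σ² + n·σ₀²) = 23253.2001·2424.5776/72184.1779 = 781.046342.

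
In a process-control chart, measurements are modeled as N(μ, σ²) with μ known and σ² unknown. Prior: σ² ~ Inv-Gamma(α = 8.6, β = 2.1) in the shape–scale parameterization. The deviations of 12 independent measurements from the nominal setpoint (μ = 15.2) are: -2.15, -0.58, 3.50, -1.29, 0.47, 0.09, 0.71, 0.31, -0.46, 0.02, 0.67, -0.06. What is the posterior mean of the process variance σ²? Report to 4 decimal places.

With known mean μ and an Inverse-Gamma(α, β) prior on σ², the Normal likelihood is conjugate: posterior is Inv-Gamma(α + n/2, β + Σ(xᵢ−μ)²/2).
Σ(xᵢ−μ)² = (-2.15)² + (-0.58)² + (3.50)² + (-1.29)² + (0.47)² + (0.09)² + (0.71)² + (0.31)² + (-0.46)² + (0.02)² + (0.67)² + (-0.06)² = 20.3667.
Posterior: Inv-Gamma(8.6 + 12/2, 2.1 + 20.3667/2) = Inv-Gamma(14.60, 12.28335).
E[σ²|data] = β/(α−1) = 12.28335/13.60 = 0.9032.

0.9032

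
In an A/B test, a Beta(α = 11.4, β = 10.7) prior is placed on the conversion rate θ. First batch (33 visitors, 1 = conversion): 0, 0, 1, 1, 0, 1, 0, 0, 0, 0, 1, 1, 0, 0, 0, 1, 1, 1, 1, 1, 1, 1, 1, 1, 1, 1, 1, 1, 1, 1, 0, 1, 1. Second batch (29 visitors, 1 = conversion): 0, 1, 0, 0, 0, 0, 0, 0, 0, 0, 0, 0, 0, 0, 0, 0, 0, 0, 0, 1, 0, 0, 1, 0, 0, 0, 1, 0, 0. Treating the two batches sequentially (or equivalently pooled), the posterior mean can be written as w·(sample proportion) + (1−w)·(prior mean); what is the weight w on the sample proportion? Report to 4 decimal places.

The Beta prior is conjugate to a Binomial/Bernoulli likelihood; the update adds successes to α and failures to β.
Total number of visitors: n = 33 + 29 = 62.
Posterior mean = (α₀+k)/(α₀+β₀+n) = [n/(α₀+β₀+n)]·(k/n) + [(α₀+β₀)/(α₀+β₀+n)]·α₀/(α₀+β₀), so only n and the prior enter the weight.
The weight on the data is w = n/(α₀+β₀+n) = 62/(11.4+10.7+62) = 62/84.1 = 0.7372.

0.7372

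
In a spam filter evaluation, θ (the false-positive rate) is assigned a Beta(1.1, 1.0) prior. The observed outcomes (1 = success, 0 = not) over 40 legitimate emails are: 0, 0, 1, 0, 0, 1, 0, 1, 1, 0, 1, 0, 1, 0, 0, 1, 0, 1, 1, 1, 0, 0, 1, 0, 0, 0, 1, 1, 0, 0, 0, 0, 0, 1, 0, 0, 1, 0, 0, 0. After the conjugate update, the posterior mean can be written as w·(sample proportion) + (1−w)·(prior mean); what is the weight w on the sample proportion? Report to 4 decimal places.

The Beta prior is conjugate to a Binomial/Bernoulli likelihood; the update adds successes to α and failures to β.
Posterior mean = (α₀+k)/(α₀+β₀+n) = [n/(α₀+β₀+n)]·(k/n) + [(α₀+β₀)/(α₀+β₀+n)]·α₀/(α₀+β₀), so only n and the prior enter the weight.
The weight on the data is w = n/(α₀+β₀+n) = 40/(1.1+1.0+40) = 40/42.1 = 0.9501.

0.9501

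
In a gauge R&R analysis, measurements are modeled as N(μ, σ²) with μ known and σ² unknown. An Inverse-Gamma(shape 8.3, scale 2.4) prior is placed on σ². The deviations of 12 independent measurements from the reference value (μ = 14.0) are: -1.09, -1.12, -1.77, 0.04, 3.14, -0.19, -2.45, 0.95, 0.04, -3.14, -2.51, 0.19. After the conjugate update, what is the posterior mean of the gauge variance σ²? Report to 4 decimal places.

1.6306

With known mean μ and an Inverse-Gamma(α, β) prior on σ², the Normal likelihood is conjugate: posterior is Inv-Gamma(α + n/2, β + Σ(xᵢ−μ)²/2).
Σ(xᵢ−μ)² = (-1.09)² + (-1.12)² + (-1.77)² + (0.04)² + (3.14)² + (-0.19)² + (-2.45)² + (0.95)² + (0.04)² + (-3.14)² + (-2.51)² + (0.19)² = 38.5751.
Posterior: Inv-Gamma(8.3 + 12/2, 2.4 + 38.5751/2) = Inv-Gamma(14.30, 21.68755).
E[σ²|data] = β/(α−1) = 21.68755/13.30 = 1.6306.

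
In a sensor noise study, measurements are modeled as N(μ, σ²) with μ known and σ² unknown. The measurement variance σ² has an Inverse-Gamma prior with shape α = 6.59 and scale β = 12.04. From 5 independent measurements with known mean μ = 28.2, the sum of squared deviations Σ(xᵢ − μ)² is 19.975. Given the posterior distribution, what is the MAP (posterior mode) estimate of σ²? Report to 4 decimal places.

With known mean μ and an Inverse-Gamma(α, β) prior on σ², the Normal likelihood is conjugate: posterior is Inv-Gamma(α + n/2, β + Σ(xᵢ−μ)²/2).
Posterior: Inv-Gamma(6.59 + 5/2, 12.04 + 19.975/2) = Inv-Gamma(9.09, 22.0275).
Mode = β/(α+1) = 22.0275/10.09 = 2.1831.

2.1831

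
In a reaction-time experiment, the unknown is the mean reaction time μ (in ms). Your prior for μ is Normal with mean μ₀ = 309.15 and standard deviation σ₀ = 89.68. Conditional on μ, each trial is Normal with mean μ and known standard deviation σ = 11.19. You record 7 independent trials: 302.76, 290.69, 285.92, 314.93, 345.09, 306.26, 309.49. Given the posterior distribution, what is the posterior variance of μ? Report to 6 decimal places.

17.848316

For Normal data with known variance σ², a Normal(μ₀, σ₀²) prior on μ is conjugate. Posterior precision = 1/σ₀² + n/σ²; posterior mean is the precision-weighted average of μ₀ and x̄.
σ₀² = 89.68² = 8042.5024, σ² = 11.19² = 125.2161; σ² + n·σ₀² = 125.2161 + 7·8042.5024 = 56422.7329.
Posterior precision = 1/σ₀² + n/σ² = 1/8042.5024 + 7/125.2161 = (σ² + n·σ₀²)/(σ₀²σ²) = 56422.7329/(8042.5024·125.2161); posterior variance σₙ² = σ₀²σ²/(σ² + n·σ₀²) = 8042.5024·125.2161/56422.7329 = 17.848316.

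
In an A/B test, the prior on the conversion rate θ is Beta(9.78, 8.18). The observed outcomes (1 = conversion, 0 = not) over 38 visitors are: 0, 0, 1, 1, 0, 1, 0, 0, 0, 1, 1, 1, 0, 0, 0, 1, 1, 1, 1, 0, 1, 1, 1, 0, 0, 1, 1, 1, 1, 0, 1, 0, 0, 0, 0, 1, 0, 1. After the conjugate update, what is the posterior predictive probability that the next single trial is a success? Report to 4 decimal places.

0.5322

The Beta prior is conjugate to a Binomial/Bernoulli likelihood; the update adds successes to α and failures to β.
Posterior: Beta(α+k, β+n−k) = Beta(9.78+20, 8.18+18) = Beta(29.78, 26.18).
For a single future Bernoulli trial, P(success | data) = α/(α+β) = 0.5322.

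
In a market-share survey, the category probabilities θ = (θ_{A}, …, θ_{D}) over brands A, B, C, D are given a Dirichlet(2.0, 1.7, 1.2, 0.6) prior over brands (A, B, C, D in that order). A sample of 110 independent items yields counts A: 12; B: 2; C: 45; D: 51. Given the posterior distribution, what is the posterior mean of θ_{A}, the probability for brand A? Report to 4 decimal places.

The Dirichlet prior is conjugate to the Multinomial likelihood: each posterior αⱼ = prior αⱼ + observed count nⱼ.
Posterior concentration: (14.0, 3.7, 46.2, 51.6), total = 115.5.
E[θ_{A}|data] = α_{A}/Σα = 14.0/115.5 = 0.1212.

0.1212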